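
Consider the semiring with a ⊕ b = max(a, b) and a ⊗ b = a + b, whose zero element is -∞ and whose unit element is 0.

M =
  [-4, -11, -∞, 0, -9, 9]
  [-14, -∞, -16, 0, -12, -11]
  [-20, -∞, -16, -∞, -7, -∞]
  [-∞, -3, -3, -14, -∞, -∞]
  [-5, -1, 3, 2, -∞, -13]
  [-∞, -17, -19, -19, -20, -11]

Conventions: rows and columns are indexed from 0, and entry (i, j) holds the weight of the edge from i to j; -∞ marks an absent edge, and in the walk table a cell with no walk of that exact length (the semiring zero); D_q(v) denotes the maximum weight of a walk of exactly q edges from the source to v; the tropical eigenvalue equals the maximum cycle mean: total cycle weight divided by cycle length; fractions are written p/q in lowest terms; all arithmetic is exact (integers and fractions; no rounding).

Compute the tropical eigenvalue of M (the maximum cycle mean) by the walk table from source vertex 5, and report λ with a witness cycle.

q=0: [-∞, -∞, -∞, -∞, -∞, 0]
q=1: [-∞, -17, -19, -19, -20, -11]
q=2: [-25, -21, -17, -17, -26, -22]
q=3: [-29, -20, -20, -21, -24, -16]
q=4: [-29, -24, -21, -20, -27, -20]
q=5: [-32, -23, -23, -24, -28, -20]
q=6: [-33, -27, -25, -23, -30, -23]
Optimal cycle mean attained by: cycle 1->3->1, total 0 + (-3), length 2.
Answer: λ = -3/2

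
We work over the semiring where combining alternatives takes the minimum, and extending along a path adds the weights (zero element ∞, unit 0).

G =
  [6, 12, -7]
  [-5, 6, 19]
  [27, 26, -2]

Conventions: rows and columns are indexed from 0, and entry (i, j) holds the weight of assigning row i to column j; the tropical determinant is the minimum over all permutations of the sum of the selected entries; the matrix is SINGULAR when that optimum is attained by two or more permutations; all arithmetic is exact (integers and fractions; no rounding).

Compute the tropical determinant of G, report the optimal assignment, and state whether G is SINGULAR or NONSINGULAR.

σ = (0, 1, 2): 6 + 6 + (-2) = 10
σ = (0, 2, 1): 6 + 19 + 26 = 51
σ = (1, 0, 2): 12 + (-5) + (-2) = 5
σ = (1, 2, 0): 12 + 19 + 27 = 58
σ = (2, 0, 1): (-7) + (-5) + 26 = 14
σ = (2, 1, 0): (-7) + 6 + 27 = 26
Optimal value attained by: σ = (1, 0, 2).
Answer: det⊕(G) = 5; verdict: NONSINGULAR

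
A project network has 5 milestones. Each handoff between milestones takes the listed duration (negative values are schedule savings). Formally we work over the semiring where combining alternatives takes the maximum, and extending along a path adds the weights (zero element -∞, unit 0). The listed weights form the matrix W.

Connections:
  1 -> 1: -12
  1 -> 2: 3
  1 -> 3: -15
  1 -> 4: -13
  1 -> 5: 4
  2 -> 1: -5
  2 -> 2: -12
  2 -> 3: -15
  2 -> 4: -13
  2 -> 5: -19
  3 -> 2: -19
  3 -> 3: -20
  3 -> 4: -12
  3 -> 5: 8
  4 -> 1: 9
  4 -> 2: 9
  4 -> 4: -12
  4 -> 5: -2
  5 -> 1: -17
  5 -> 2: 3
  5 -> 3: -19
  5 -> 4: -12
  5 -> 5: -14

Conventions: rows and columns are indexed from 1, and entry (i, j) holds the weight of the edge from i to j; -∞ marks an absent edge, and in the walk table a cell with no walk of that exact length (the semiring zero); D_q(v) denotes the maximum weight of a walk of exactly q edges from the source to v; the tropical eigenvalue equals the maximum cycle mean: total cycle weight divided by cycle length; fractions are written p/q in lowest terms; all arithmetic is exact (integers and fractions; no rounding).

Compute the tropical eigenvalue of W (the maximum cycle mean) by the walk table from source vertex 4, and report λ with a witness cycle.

q=0: [-∞, -∞, -∞, 0, -∞]
q=1: [9, 9, -∞, -12, -2]
q=2: [4, 12, -6, -4, 13]
q=3: [7, 16, -3, 1, 8]
q=4: [11, 11, 1, 3, 11]
q=5: [12, 14, -4, -1, 15]
Optimal cycle mean attained by: cycle 1->5->2->4->1, total 4 + 3 + (-13) + 9, length 4.
Answer: λ = 3/4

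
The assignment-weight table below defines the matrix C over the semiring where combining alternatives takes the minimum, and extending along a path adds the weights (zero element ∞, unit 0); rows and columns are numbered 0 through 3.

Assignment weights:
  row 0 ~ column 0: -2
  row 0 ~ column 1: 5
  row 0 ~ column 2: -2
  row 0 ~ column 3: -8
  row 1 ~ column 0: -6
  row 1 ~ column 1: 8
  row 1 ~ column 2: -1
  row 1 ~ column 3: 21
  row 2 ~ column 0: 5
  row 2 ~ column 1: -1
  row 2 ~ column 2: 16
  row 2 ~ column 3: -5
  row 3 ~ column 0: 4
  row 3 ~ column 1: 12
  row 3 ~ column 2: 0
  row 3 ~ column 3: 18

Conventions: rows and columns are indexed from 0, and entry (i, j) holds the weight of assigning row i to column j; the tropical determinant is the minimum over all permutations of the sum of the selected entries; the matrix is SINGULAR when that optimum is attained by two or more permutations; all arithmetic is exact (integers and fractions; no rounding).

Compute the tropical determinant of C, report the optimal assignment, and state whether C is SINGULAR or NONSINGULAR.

σ = (0, 1, 2, 3): (-2) + 8 + 16 + 18 = 40
σ = (0, 1, 3, 2): (-2) + 8 + (-5) + 0 = 1
σ = (0, 2, 1, 3): (-2) + (-1) + (-1) + 18 = 14
σ = (0, 2, 3, 1): (-2) + (-1) + (-5) + 12 = 4
σ = (0, 3, 1, 2): (-2) + 21 + (-1) + 0 = 18
σ = (0, 3, 2, 1): (-2) + 21 + 16 + 12 = 47
σ = (1, 0, 2, 3): 5 + (-6) + 16 + 18 = 33
σ = (1, 0, 3, 2): 5 + (-6) + (-5) + 0 = -6
σ = (1, 2, 0, 3): 5 + (-1) + 5 + 18 = 27
σ = (1, 2, 3, 0): 5 + (-1) + (-5) + 4 = 3
σ = (1, 3, 0, 2): 5 + 21 + 5 + 0 = 31
σ = (1, 3, 2, 0): 5 + 21 + 16 + 4 = 46
σ = (2, 0, 1, 3): (-2) + (-6) + (-1) + 18 = 9
σ = (2, 0, 3, 1): (-2) + (-6) + (-5) + 12 = -1
σ = (2, 1, 0, 3): (-2) + 8 + 5 + 18 = 29
σ = (2, 1, 3, 0): (-2) + 8 + (-5) + 4 = 5
σ = (2, 3, 0, 1): (-2) + 21 + 5 + 12 = 36
σ = (2, 3, 1, 0): (-2) + 21 + (-1) + 4 = 22
σ = (3, 0, 1, 2): (-8) + (-6) + (-1) + 0 = -15
σ = (3, 0, 2, 1): (-8) + (-6) + 16 + 12 = 14
σ = (3, 1, 0, 2): (-8) + 8 + 5 + 0 = 5
σ = (3, 1, 2, 0): (-8) + 8 + 16 + 4 = 20
σ = (3, 2, 0, 1): (-8) + (-1) + 5 + 12 = 8
σ = (3, 2, 1, 0): (-8) + (-1) + (-1) + 4 = -6
Optimal value attained by: σ = (3, 0, 1, 2).
Answer: det⊕(C) = -15; verdict: NONSINGULAR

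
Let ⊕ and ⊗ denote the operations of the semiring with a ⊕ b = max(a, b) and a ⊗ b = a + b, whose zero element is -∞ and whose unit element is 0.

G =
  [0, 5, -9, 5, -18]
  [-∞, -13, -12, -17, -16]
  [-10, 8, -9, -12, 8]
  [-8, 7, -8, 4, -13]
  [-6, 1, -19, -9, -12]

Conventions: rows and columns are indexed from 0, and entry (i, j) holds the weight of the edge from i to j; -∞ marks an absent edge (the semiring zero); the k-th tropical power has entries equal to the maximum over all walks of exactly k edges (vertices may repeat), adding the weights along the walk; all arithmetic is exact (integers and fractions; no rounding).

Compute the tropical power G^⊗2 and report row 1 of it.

G^⊗2:
  [0, 12, -3, 9, -1]
  [-22, -4, -21, -13, -4]
  [2, 9, -4, -1, -1]
  [-4, 11, -4, 8, 0]
  [-6, -1, -11, -1, -11]
Answer: row 1 of G^⊗2 = [-22, -4, -21, -13, -4]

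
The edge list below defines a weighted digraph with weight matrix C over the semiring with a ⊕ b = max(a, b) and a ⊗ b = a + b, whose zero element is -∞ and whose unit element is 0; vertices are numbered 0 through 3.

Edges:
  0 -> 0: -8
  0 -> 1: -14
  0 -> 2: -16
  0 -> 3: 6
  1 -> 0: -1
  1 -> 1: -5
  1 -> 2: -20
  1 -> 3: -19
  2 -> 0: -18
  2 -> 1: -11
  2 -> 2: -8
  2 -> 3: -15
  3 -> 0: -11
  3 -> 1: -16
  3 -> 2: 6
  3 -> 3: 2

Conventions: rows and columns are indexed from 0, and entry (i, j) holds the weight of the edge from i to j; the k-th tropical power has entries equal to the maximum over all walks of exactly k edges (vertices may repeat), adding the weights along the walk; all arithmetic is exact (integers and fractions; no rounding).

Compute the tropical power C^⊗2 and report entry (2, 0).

C^⊗2:
  [-5, -10, 12, 8]
  [-6, -10, -13, 5]
  [-12, -16, -9, -12]
  [-9, -5, 8, 4]
Key observation: the optimum is the walk 2->1->0, with weight (-11) + (-1) = -12.
Optimal value attained by: walk 2->1->0.
Answer: (C^⊗2)[2][0] = -12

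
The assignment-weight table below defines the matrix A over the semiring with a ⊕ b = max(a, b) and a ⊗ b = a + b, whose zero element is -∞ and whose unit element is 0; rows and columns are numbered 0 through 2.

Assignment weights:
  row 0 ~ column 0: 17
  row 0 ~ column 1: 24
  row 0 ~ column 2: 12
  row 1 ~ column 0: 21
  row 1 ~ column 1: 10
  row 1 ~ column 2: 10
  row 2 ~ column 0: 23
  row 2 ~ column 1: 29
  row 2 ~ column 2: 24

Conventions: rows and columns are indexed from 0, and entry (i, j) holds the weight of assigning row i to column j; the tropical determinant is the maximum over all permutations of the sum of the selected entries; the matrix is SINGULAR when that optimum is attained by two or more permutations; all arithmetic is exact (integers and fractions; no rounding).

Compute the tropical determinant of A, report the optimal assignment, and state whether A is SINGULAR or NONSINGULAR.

σ = (0, 1, 2): 17 + 10 + 24 = 51
σ = (0, 2, 1): 17 + 10 + 29 = 56
σ = (1, 0, 2): 24 + 21 + 24 = 69
σ = (1, 2, 0): 24 + 10 + 23 = 57
σ = (2, 0, 1): 12 + 21 + 29 = 62
σ = (2, 1, 0): 12 + 10 + 23 = 45
Optimal value attained by: σ = (1, 0, 2).
Answer: det⊕(A) = 69; verdict: NONSINGULAR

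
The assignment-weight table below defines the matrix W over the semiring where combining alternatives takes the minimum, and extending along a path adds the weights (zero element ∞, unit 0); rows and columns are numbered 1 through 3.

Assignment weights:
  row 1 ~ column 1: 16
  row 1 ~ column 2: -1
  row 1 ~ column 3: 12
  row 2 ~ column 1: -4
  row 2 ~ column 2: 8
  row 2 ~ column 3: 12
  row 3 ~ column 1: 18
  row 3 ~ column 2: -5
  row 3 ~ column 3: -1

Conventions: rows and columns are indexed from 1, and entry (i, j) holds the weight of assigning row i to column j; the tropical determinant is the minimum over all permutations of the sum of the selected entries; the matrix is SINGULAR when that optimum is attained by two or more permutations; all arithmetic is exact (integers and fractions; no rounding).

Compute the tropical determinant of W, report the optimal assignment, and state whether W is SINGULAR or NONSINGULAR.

σ = (1, 2, 3): 16 + 8 + (-1) = 23
σ = (1, 3, 2): 16 + 12 + (-5) = 23
σ = (2, 1, 3): (-1) + (-4) + (-1) = -6
σ = (2, 3, 1): (-1) + 12 + 18 = 29
σ = (3, 1, 2): 12 + (-4) + (-5) = 3
σ = (3, 2, 1): 12 + 8 + 18 = 38
Optimal value attained by: σ = (2, 1, 3).
Answer: det⊕(W) = -6; verdict: NONSINGULAR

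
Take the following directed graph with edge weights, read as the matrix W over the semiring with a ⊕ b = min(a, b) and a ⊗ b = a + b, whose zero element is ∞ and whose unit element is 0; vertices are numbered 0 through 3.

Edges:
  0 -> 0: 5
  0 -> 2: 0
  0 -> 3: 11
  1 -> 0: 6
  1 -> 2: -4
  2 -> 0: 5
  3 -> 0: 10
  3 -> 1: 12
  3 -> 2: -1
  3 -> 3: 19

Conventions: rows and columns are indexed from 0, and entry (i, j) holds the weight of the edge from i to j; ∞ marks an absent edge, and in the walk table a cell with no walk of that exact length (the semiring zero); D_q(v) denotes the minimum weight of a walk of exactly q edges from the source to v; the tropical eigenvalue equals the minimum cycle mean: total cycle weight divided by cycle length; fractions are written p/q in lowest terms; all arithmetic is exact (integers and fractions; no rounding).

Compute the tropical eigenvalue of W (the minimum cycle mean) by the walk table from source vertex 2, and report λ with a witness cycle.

q=0: [∞, ∞, 0, ∞]
q=1: [5, ∞, ∞, ∞]
q=2: [10, ∞, 5, 16]
q=3: [10, 28, 10, 21]
q=4: [15, 33, 10, 21]
Optimal cycle mean attained by: cycle 0->2->0, total 0 + 5, length 2.
Answer: λ = 5/2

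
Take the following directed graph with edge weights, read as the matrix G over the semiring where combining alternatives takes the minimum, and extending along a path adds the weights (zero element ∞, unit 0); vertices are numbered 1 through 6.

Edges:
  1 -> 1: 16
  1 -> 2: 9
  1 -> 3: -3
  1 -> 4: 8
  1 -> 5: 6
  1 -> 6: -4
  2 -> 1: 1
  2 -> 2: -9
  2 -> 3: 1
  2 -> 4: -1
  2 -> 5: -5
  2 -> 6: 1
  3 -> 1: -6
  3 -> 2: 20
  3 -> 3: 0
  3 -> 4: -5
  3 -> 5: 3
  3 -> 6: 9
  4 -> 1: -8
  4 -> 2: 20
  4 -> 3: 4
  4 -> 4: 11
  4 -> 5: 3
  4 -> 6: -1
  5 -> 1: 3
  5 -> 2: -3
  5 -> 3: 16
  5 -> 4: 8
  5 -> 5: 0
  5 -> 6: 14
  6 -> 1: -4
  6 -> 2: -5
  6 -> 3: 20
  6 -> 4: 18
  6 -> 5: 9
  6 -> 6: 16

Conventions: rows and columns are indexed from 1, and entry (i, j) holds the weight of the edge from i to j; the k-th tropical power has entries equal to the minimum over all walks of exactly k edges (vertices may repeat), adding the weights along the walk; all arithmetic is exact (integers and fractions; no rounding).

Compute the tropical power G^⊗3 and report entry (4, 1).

G^⊗2:
  [-9, -9, -3, -8, 0, 6]
  [-9, -18, -8, -10, -14, -8]
  [-13, 0, -9, -5, -2, -10]
  [-5, -6, -11, -1, -2, -12]
  [-2, -12, -2, -4, -8, -2]
  [-4, -14, -7, -6, -10, -8]
G^⊗3:
  [-16, -18, -12, -10, -14, -13]
  [-18, -27, -17, -19, -23, -17]
  [-15, -15, -16, -14, -7, -17]
  [-17, -17, -11, -16, -11, -9]
  [-12, -21, -11, -13, -17, -11]
  [-14, -23, -13, -15, -19, -13]
Key observation: the optimum is the walk 4->1->3->1, with weight (-8) + (-3) + (-6) = -17.
Optimal value attained by: walk 4->1->3->1.
Answer: (G^⊗3)[4][1] = -17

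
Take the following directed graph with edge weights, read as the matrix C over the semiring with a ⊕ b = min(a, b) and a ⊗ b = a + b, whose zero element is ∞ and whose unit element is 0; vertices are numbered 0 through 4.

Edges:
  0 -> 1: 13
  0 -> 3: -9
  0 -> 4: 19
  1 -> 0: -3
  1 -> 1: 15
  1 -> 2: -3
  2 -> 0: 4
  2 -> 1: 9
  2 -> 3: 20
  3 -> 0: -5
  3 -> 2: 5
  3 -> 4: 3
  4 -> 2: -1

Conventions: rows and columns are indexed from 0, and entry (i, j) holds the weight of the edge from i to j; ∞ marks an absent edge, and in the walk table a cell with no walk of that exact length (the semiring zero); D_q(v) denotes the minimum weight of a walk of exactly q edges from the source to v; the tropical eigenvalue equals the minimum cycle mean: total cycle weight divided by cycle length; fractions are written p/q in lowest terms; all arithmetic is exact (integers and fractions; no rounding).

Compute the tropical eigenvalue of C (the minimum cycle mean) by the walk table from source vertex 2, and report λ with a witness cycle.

q=0: [∞, ∞, 0, ∞, ∞]
q=1: [4, 9, ∞, 20, ∞]
q=2: [6, 17, 6, -5, 23]
q=3: [-10, 15, 0, -3, -2]
q=4: [-8, 3, -3, -19, 0]
q=5: [-24, 5, -14, -17, -16]
Optimal cycle mean attained by: cycle 0->3->0, total (-9) + (-5), length 2.
Answer: λ = -7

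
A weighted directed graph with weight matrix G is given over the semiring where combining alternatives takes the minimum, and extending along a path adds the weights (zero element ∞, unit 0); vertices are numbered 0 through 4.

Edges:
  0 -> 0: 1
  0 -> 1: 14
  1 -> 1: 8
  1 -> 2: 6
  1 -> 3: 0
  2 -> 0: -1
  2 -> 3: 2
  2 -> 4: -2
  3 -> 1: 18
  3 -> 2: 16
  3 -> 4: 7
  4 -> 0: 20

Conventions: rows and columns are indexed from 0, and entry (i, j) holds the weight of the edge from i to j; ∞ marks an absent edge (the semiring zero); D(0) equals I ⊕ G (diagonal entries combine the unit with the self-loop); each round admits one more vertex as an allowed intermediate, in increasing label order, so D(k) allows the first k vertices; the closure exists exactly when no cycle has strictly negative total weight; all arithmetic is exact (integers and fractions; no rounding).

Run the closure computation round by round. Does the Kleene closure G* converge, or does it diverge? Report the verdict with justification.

D(0):
  [0, 14, ∞, ∞, ∞]
  [∞, 0, 6, 0, ∞]
  [-1, ∞, 0, 2, -2]
  [∞, 18, 16, 0, 7]
  [20, ∞, ∞, ∞, 0]
D(1):
  [0, 14, ∞, ∞, ∞]
  [∞, 0, 6, 0, ∞]
  [-1, 13, 0, 2, -2]
  [∞, 18, 16, 0, 7]
  [20, 34, ∞, ∞, 0]
D(2):
  [0, 14, 20, 14, ∞]
  [∞, 0, 6, 0, ∞]
  [-1, 13, 0, 2, -2]
  [∞, 18, 16, 0, 7]
  [20, 34, 40, 34, 0]
D(3):
  [0, 14, 20, 14, 18]
  [5, 0, 6, 0, 4]
  [-1, 13, 0, 2, -2]
  [15, 18, 16, 0, 7]
  [20, 34, 40, 34, 0]
D(4):
  [0, 14, 20, 14, 18]
  [5, 0, 6, 0, 4]
  [-1, 13, 0, 2, -2]
  [15, 18, 16, 0, 7]
  [20, 34, 40, 34, 0]
D(5):
  [0, 14, 20, 14, 18]
  [5, 0, 6, 0, 4]
  [-1, 13, 0, 2, -2]
  [15, 18, 16, 0, 7]
  [20, 34, 40, 34, 0]
Key observation: every diagonal entry stays at the unit through all rounds, so no improving cycle exists.
Answer: CONVERGES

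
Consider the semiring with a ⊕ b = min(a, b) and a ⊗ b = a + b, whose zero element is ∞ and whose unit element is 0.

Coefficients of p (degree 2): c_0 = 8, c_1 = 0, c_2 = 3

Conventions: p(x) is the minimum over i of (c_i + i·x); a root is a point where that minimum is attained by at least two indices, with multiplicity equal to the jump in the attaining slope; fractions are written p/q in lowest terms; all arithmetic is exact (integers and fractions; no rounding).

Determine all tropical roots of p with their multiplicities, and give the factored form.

hull edge (i=0, c=8) to (i=1, c=0): slope -8, span 1
hull edge (i=1, c=0) to (i=2, c=3): slope 3, span 1
Factored form: p(x) = 3 ⊗ (x ⊕ (-3)) ⊗ (x ⊕ 8)
Answer: roots = -3 (mult 1), 8 (mult 1)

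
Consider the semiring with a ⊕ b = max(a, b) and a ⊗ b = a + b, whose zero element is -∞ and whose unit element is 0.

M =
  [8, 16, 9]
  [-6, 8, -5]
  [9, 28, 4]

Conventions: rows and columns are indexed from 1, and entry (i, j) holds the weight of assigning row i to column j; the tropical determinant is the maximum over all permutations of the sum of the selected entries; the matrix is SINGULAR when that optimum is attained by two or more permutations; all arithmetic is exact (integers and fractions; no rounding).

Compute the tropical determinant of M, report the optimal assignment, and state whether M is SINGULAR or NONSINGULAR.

σ = (1, 2, 3): 8 + 8 + 4 = 20
σ = (1, 3, 2): 8 + (-5) + 28 = 31
σ = (2, 1, 3): 16 + (-6) + 4 = 14
σ = (2, 3, 1): 16 + (-5) + 9 = 20
σ = (3, 1, 2): 9 + (-6) + 28 = 31
σ = (3, 2, 1): 9 + 8 + 9 = 26
Optimal value attained by: σ = (1, 3, 2).
Answer: det⊕(M) = 31; verdict: SINGULAR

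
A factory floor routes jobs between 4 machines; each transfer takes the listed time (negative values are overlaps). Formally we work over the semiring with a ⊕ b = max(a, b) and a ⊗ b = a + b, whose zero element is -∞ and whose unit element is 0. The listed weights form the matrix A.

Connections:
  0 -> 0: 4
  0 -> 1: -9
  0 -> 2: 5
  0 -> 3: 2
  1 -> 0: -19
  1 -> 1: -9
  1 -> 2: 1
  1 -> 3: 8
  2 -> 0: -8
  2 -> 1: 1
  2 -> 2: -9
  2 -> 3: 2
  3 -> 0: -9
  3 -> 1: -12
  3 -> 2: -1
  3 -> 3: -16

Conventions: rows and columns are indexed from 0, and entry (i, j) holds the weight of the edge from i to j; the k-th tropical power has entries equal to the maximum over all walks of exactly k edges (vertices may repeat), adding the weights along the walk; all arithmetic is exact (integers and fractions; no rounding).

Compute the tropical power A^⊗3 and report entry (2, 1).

A^⊗2:
  [8, 6, 9, 7]
  [-1, 2, 7, 3]
  [-4, -8, 2, 9]
  [-5, 0, -4, 1]
A^⊗3:
  [12, 10, 13, 14]
  [3, 8, 4, 10]
  [0, 3, 8, 4]
  [-1, -3, 1, 8]
Key observation: the optimum is the walk 2->1->2->1, with weight 1 + 1 + 1 = 3.
Optimal value attained by: walk 2->1->2->1.
Answer: (A^⊗3)[2][1] = 3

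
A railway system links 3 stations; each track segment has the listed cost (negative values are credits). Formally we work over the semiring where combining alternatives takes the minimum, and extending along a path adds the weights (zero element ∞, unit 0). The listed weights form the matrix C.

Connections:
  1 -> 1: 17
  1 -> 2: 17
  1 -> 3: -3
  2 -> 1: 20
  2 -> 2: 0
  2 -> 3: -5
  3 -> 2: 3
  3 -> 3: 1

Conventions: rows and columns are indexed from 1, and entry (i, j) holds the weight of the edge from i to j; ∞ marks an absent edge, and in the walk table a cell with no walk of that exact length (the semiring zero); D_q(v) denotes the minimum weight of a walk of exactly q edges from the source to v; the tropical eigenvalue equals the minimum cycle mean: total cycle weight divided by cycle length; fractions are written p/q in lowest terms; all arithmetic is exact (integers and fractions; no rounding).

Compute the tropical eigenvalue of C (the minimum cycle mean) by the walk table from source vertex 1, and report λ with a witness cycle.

q=0: [0, ∞, ∞]
q=1: [17, 17, -3]
q=2: [34, 0, -2]
q=3: [20, 0, -5]
Optimal cycle mean attained by: cycle 2->3->2, total (-5) + 3, length 2.
Answer: λ = -1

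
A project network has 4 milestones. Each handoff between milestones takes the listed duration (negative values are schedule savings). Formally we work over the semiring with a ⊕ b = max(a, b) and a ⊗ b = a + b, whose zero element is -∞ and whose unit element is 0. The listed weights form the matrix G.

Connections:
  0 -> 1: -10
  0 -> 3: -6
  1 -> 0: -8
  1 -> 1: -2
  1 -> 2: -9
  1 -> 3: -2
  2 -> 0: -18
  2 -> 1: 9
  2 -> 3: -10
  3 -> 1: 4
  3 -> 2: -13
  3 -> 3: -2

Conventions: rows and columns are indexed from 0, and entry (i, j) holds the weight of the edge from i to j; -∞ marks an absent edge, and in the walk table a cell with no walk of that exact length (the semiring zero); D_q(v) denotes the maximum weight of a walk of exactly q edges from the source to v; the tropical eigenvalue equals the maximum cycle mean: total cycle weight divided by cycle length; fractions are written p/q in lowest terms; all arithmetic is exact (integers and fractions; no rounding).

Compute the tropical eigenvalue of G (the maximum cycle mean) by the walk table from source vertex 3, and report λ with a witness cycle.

q=0: [-∞, -∞, -∞, 0]
q=1: [-∞, 4, -13, -2]
q=2: [-4, 2, -5, 2]
q=3: [-6, 6, -7, 0]
q=4: [-2, 4, -3, 4]
Optimal cycle mean attained by: cycle 1->3->1, total (-2) + 4, length 2.
Answer: λ = 1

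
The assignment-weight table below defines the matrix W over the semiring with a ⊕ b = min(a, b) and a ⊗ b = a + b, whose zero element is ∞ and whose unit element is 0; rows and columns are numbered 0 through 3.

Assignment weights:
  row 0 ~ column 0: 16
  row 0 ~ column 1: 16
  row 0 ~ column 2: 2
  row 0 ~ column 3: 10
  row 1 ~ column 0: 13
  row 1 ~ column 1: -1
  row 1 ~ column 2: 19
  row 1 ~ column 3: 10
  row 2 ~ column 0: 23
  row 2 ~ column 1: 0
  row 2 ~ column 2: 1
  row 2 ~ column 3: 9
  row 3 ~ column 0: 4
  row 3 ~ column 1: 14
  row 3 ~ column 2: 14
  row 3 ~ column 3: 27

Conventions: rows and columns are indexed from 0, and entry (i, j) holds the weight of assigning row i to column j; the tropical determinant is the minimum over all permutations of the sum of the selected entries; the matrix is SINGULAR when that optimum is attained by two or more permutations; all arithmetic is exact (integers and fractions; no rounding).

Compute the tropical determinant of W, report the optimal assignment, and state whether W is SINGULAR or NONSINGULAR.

σ = (0, 1, 2, 3): 16 + (-1) + 1 + 27 = 43
σ = (0, 1, 3, 2): 16 + (-1) + 9 + 14 = 38
σ = (0, 2, 1, 3): 16 + 19 + 0 + 27 = 62
σ = (0, 2, 3, 1): 16 + 19 + 9 + 14 = 58
σ = (0, 3, 1, 2): 16 + 10 + 0 + 14 = 40
σ = (0, 3, 2, 1): 16 + 10 + 1 + 14 = 41
σ = (1, 0, 2, 3): 16 + 13 + 1 + 27 = 57
σ = (1, 0, 3, 2): 16 + 13 + 9 + 14 = 52
σ = (1, 2, 0, 3): 16 + 19 + 23 + 27 = 85
σ = (1, 2, 3, 0): 16 + 19 + 9 + 4 = 48
σ = (1, 3, 0, 2): 16 + 10 + 23 + 14 = 63
σ = (1, 3, 2, 0): 16 + 10 + 1 + 4 = 31
σ = (2, 0, 1, 3): 2 + 13 + 0 + 27 = 42
σ = (2, 0, 3, 1): 2 + 13 + 9 + 14 = 38
σ = (2, 1, 0, 3): 2 + (-1) + 23 + 27 = 51
σ = (2, 1, 3, 0): 2 + (-1) + 9 + 4 = 14
σ = (2, 3, 0, 1): 2 + 10 + 23 + 14 = 49
σ = (2, 3, 1, 0): 2 + 10 + 0 + 4 = 16
σ = (3, 0, 1, 2): 10 + 13 + 0 + 14 = 37
σ = (3, 0, 2, 1): 10 + 13 + 1 + 14 = 38
σ = (3, 1, 0, 2): 10 + (-1) + 23 + 14 = 46
σ = (3, 1, 2, 0): 10 + (-1) + 1 + 4 = 14
σ = (3, 2, 0, 1): 10 + 19 + 23 + 14 = 66
σ = (3, 2, 1, 0): 10 + 19 + 0 + 4 = 33
Optimal value attained by: σ = (2, 1, 3, 0).
Answer: det⊕(W) = 14; verdict: SINGULAR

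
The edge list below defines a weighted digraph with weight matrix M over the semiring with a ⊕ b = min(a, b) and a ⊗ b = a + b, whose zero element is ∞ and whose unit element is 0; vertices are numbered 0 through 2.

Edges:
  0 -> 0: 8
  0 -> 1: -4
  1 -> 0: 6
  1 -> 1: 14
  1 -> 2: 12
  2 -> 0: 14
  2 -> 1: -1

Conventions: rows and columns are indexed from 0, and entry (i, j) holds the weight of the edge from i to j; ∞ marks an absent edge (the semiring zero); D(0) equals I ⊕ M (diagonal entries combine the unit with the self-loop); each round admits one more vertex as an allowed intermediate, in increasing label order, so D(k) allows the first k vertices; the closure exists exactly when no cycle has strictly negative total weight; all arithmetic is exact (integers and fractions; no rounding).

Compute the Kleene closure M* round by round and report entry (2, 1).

D(0):
  [0, -4, ∞]
  [6, 0, 12]
  [14, -1, 0]
D(1):
  [0, -4, ∞]
  [6, 0, 12]
  [14, -1, 0]
D(2):
  [0, -4, 8]
  [6, 0, 12]
  [5, -1, 0]
D(3):
  [0, -4, 8]
  [6, 0, 12]
  [5, -1, 0]
Answer: M*[2][1] = -1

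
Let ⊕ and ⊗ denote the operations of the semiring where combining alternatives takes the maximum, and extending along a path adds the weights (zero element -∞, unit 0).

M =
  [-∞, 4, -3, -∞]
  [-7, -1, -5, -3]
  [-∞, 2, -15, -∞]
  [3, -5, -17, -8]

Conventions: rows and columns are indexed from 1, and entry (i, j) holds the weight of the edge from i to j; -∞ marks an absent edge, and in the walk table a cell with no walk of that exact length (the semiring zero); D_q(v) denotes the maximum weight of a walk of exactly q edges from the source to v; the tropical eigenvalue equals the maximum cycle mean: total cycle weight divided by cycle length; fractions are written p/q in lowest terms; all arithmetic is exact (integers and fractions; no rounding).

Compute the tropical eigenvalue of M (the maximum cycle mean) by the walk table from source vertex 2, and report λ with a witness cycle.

q=0: [-∞, 0, -∞, -∞]
q=1: [-7, -1, -5, -3]
q=2: [0, -2, -6, -4]
q=3: [-1, 4, -3, -5]
q=4: [-2, 3, -1, 1]
Optimal cycle mean attained by: cycle 1->2->4->1, total 4 + (-3) + 3, length 3.
Answer: λ = 4/3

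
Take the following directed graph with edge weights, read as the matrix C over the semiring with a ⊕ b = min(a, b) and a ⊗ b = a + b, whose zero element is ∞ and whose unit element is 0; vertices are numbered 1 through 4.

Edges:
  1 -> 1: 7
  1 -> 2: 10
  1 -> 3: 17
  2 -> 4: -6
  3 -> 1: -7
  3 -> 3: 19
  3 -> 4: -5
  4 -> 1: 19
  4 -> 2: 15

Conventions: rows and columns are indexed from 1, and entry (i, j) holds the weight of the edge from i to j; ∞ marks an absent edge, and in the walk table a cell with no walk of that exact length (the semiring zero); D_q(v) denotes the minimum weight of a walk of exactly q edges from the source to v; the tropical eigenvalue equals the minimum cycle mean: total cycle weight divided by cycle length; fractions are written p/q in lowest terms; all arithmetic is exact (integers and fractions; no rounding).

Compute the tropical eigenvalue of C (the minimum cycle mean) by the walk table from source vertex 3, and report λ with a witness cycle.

q=0: [∞, ∞, 0, ∞]
q=1: [-7, ∞, 19, -5]
q=2: [0, 3, 10, 14]
q=3: [3, 10, 17, -3]
q=4: [10, 12, 20, 4]
Optimal cycle mean attained by: cycle 2->4->2, total (-6) + 15, length 2.
Answer: λ = 9/2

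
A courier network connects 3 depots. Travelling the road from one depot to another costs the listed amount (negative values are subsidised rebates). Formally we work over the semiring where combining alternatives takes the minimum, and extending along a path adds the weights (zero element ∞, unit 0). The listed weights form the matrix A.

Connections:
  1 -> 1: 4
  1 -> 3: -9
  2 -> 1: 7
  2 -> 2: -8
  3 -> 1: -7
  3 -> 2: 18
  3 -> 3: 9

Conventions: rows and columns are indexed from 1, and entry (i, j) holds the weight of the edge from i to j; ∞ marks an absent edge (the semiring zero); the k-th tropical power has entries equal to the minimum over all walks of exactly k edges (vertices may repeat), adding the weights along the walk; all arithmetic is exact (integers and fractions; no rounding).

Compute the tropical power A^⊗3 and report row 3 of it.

A^⊗2:
  [-16, 9, -5]
  [-1, -16, -2]
  [-3, 10, -16]
A^⊗3:
  [-12, 1, -25]
  [-9, -24, -10]
  [-23, 2, -12]
Answer: row 3 of A^⊗3 = [-23, 2, -12]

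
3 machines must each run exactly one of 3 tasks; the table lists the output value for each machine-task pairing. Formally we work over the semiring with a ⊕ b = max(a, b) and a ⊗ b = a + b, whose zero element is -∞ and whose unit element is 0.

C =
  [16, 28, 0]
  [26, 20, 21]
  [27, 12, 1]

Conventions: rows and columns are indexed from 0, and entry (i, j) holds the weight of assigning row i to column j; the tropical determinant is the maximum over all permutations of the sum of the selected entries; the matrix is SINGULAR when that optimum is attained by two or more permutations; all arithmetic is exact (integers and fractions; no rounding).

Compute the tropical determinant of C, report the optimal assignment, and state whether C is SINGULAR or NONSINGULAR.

σ = (0, 1, 2): 16 + 20 + 1 = 37
σ = (0, 2, 1): 16 + 21 + 12 = 49
σ = (1, 0, 2): 28 + 26 + 1 = 55
σ = (1, 2, 0): 28 + 21 + 27 = 76
σ = (2, 0, 1): 0 + 26 + 12 = 38
σ = (2, 1, 0): 0 + 20 + 27 = 47
Optimal value attained by: σ = (1, 2, 0).
Answer: det⊕(C) = 76; verdict: NONSINGULAR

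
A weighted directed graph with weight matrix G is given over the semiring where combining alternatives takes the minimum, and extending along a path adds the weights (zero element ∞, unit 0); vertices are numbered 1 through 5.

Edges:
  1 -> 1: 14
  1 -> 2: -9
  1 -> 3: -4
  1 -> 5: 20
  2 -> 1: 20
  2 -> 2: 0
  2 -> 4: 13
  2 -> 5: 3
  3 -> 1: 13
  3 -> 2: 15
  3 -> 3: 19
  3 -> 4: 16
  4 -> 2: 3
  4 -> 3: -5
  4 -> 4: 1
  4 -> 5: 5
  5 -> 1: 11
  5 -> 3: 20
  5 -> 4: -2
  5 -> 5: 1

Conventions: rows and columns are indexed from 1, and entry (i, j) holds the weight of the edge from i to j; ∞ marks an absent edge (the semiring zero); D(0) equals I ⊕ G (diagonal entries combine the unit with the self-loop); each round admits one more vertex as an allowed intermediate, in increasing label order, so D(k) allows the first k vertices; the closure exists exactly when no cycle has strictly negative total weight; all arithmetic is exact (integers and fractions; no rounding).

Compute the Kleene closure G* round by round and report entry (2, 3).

D(0):
  [0, -9, -4, ∞, 20]
  [20, 0, ∞, 13, 3]
  [13, 15, 0, 16, ∞]
  [∞, 3, -5, 0, 5]
  [11, ∞, 20, -2, 0]
D(1):
  [0, -9, -4, ∞, 20]
  [20, 0, 16, 13, 3]
  [13, 4, 0, 16, 33]
  [∞, 3, -5, 0, 5]
  [11, 2, 7, -2, 0]
D(2):
  [0, -9, -4, 4, -6]
  [20, 0, 16, 13, 3]
  [13, 4, 0, 16, 7]
  [23, 3, -5, 0, 5]
  [11, 2, 7, -2, 0]
D(3):
  [0, -9, -4, 4, -6]
  [20, 0, 16, 13, 3]
  [13, 4, 0, 16, 7]
  [8, -1, -5, 0, 2]
  [11, 2, 7, -2, 0]
D(4):
  [0, -9, -4, 4, -6]
  [20, 0, 8, 13, 3]
  [13, 4, 0, 16, 7]
  [8, -1, -5, 0, 2]
  [6, -3, -7, -2, 0]
D(5):
  [0, -9, -13, -8, -6]
  [9, 0, -4, 1, 3]
  [13, 4, 0, 5, 7]
  [8, -1, -5, 0, 2]
  [6, -3, -7, -2, 0]
Answer: G*[2][3] = -4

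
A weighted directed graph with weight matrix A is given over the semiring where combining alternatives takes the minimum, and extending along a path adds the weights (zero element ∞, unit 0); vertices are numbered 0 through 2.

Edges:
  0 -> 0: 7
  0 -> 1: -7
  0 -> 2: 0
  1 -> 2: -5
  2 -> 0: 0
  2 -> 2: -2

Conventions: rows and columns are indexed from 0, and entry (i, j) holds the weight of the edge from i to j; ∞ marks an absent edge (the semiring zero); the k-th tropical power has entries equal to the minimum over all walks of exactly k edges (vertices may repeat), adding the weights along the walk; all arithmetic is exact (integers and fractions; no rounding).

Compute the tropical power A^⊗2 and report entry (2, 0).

A^⊗2:
  [0, 0, -12]
  [-5, ∞, -7]
  [-2, -7, -4]
Key observation: the optimum is the walk 2->2->0, with weight (-2) + 0 = -2.
Optimal value attained by: walk 2->2->0.
Answer: (A^⊗2)[2][0] = -2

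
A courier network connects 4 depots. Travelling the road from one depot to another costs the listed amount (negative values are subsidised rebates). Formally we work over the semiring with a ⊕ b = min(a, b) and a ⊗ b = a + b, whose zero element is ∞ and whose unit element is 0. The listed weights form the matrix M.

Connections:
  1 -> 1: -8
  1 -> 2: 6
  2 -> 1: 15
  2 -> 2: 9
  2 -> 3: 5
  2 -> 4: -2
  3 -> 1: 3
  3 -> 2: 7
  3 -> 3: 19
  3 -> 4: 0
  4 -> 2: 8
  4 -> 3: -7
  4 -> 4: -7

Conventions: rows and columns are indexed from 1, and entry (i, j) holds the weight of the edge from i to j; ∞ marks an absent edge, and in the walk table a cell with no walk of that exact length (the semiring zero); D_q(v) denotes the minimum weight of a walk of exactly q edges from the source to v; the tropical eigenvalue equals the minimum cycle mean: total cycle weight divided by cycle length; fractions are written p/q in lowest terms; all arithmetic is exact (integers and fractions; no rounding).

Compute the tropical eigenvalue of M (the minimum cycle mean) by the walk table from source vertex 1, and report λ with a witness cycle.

q=0: [0, ∞, ∞, ∞]
q=1: [-8, 6, ∞, ∞]
q=2: [-16, -2, 11, 4]
q=3: [-24, -10, -3, -4]
q=4: [-32, -18, -11, -12]
Optimal cycle mean attained by: cycle 1->1, total (-8), length 1.
Answer: λ = -8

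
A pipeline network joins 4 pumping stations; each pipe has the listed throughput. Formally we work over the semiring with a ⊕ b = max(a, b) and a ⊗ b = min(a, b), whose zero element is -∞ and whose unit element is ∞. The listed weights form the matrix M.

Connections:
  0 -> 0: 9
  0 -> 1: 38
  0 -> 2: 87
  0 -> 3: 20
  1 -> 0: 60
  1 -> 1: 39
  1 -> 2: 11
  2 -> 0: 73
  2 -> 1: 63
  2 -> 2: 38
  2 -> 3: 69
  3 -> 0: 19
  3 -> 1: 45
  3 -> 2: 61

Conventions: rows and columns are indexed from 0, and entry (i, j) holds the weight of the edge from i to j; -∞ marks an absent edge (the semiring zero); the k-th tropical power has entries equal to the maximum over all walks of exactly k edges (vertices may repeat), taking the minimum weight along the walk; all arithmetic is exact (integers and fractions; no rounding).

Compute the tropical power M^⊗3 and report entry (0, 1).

M^⊗2:
  [73, 63, 38, 69]
  [39, 39, 60, 20]
  [60, 45, 73, 38]
  [61, 61, 38, 61]
M^⊗3:
  [60, 45, 73, 38]
  [60, 60, 39, 60]
  [73, 63, 60, 69]
  [60, 45, 61, 38]
Key observation: the optimum is the walk 0->2->3->1, with weight 87 min 69 min 45 = 45.
Optimal value attained by: walk 0->2->3->1.
Answer: (M^⊗3)[0][1] = 45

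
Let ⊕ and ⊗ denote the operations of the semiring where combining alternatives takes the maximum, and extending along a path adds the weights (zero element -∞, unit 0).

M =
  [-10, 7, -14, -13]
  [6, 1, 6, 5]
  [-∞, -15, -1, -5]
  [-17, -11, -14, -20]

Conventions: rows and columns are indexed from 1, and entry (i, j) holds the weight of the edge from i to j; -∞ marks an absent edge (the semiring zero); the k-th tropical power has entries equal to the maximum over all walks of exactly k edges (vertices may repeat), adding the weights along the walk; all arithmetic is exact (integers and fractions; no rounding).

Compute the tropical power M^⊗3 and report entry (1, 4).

M^⊗2:
  [13, 8, 13, 12]
  [7, 13, 7, 6]
  [-9, -14, -2, -6]
  [-5, -10, -5, -6]
M^⊗3:
  [14, 20, 14, 13]
  [19, 14, 19, 18]
  [-8, -2, -3, -7]
  [-4, 2, -4, -5]
Key observation: the optimum is the walk 1->2->2->4, with weight 7 + 1 + 5 = 13.
Optimal value attained by: walk 1->2->2->4.
Answer: (M^⊗3)[1][4] = 13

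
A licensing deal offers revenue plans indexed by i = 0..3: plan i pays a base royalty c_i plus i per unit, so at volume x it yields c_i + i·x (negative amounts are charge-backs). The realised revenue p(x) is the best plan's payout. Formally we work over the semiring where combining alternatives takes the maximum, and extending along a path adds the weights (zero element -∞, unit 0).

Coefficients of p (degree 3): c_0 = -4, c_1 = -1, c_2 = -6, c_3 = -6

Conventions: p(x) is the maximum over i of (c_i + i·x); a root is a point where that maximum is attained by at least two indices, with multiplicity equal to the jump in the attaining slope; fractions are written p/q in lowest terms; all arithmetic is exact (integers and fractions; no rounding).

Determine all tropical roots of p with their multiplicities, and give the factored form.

hull edge (i=0, c=-4) to (i=1, c=-1): slope 3, span 1
hull edge (i=1, c=-1) to (i=3, c=-6): slope -5/2, span 2
Factored form: p(x) = -6 ⊗ (x ⊕ (-3)) ⊗ (x ⊕ 5/2) ⊗ (x ⊕ 5/2)
Answer: roots = -3 (mult 1), 5/2 (mult 2)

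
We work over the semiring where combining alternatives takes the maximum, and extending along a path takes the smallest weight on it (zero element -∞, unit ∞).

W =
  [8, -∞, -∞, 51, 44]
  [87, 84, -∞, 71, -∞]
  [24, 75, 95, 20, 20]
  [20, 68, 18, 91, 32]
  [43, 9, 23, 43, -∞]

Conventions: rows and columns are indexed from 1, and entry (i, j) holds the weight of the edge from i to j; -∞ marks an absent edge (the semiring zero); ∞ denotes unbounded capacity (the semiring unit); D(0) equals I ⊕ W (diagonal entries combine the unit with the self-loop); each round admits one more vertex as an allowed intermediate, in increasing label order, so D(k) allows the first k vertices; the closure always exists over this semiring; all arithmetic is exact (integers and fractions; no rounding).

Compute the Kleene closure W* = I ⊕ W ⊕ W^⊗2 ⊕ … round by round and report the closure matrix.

D(0):
  [∞, -∞, -∞, 51, 44]
  [87, ∞, -∞, 71, -∞]
  [24, 75, ∞, 20, 20]
  [20, 68, 18, ∞, 32]
  [43, 9, 23, 43, ∞]
D(1):
  [∞, -∞, -∞, 51, 44]
  [87, ∞, -∞, 71, 44]
  [24, 75, ∞, 24, 24]
  [20, 68, 18, ∞, 32]
  [43, 9, 23, 43, ∞]
D(2):
  [∞, -∞, -∞, 51, 44]
  [87, ∞, -∞, 71, 44]
  [75, 75, ∞, 71, 44]
  [68, 68, 18, ∞, 44]
  [43, 9, 23, 43, ∞]
D(3):
  [∞, -∞, -∞, 51, 44]
  [87, ∞, -∞, 71, 44]
  [75, 75, ∞, 71, 44]
  [68, 68, 18, ∞, 44]
  [43, 23, 23, 43, ∞]
D(4):
  [∞, 51, 18, 51, 44]
  [87, ∞, 18, 71, 44]
  [75, 75, ∞, 71, 44]
  [68, 68, 18, ∞, 44]
  [43, 43, 23, 43, ∞]
D(5):
  [∞, 51, 23, 51, 44]
  [87, ∞, 23, 71, 44]
  [75, 75, ∞, 71, 44]
  [68, 68, 23, ∞, 44]
  [43, 43, 23, 43, ∞]
Answer: W* = [[∞, 51, 23, 51, 44], [87, ∞, 23, 71, 44], [75, 75, ∞, 71, 44], [68, 68, 23, ∞, 44], [43, 43, 23, 43, ∞]]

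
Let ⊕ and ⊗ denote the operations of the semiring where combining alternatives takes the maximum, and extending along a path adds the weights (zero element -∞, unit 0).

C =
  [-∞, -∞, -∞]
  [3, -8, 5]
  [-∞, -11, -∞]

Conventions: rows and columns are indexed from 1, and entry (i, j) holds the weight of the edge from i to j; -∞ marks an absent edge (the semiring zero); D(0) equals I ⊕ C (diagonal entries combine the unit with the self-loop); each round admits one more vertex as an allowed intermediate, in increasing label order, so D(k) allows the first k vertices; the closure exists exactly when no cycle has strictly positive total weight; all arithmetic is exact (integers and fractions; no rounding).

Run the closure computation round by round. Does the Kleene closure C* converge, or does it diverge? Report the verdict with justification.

D(0):
  [0, -∞, -∞]
  [3, 0, 5]
  [-∞, -11, 0]
D(1):
  [0, -∞, -∞]
  [3, 0, 5]
  [-∞, -11, 0]
D(2):
  [0, -∞, -∞]
  [3, 0, 5]
  [-8, -11, 0]
D(3):
  [0, -∞, -∞]
  [3, 0, 5]
  [-8, -11, 0]
Key observation: every diagonal entry stays at the unit through all rounds, so no improving cycle exists.
Answer: CONVERGES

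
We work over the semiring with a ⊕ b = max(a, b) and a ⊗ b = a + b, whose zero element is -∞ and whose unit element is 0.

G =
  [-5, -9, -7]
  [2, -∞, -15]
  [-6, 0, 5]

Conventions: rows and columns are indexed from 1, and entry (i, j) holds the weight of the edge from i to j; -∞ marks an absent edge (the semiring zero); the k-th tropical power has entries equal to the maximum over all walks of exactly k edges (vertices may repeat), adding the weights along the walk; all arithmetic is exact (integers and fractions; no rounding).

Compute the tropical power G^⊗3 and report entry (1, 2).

G^⊗2:
  [-7, -7, -2]
  [-3, -7, -5]
  [2, 5, 10]
G^⊗3:
  [-5, -2, 3]
  [-5, -5, 0]
  [7, 10, 15]
Key observation: the optimum is the walk 1->3->3->2, with weight (-7) + 5 + 0 = -2.
Optimal value attained by: walk 1->3->3->2.
Answer: (G^⊗3)[1][2] = -2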